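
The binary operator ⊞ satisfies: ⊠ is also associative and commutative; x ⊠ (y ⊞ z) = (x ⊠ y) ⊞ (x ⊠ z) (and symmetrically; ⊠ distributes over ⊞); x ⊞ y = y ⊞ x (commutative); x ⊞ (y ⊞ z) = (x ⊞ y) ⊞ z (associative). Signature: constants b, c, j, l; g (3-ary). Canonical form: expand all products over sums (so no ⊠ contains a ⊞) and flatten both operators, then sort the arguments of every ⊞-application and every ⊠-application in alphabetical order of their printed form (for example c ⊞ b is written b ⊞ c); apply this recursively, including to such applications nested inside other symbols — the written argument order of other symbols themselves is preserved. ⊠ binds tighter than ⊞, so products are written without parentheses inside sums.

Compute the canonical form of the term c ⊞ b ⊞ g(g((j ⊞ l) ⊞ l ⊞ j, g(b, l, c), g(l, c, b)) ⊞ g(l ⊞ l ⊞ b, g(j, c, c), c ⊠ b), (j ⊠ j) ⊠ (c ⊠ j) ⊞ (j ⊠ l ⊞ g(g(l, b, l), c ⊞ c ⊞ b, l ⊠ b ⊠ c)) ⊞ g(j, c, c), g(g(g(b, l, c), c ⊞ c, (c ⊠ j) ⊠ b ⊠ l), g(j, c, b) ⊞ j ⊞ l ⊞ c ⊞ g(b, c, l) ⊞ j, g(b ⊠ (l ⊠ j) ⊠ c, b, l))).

Flatten:  c ⊞ b ⊞ g(g(b ⊞ l ⊞ l, g(j, c, c), b ⊠ c) ⊞ g(j ⊞ j ⊞ l ⊞ l, g(b, l, c), g(l, c, b)), c ⊠ j ⊠ j ⊠ j ⊞ g(g(l, b, l), b ⊞ c ⊞ c, b ⊠ c ⊠ l) ⊞ g(j, c, c) ⊞ j ⊠ l, g(g(g(b, l, c), c ⊞ c, b ⊠ c ⊠ j ⊠ l), c ⊞ g(b, c, l) ⊞ g(j, c, b) ⊞ j ⊞ j ⊞ l, g(b ⊠ c ⊠ j ⊠ l, b, l)))
Sort arguments:  b ⊞ c ⊞ g(g(b ⊞ l ⊞ l, g(j, c, c), b ⊠ c) ⊞ g(j ⊞ j ⊞ l ⊞ l, g(b, l, c), g(l, c, b)), c ⊠ j ⊠ j ⊠ j ⊞ g(g(l, b, l), b ⊞ c ⊞ c, b ⊠ c ⊠ l) ⊞ g(j, c, c) ⊞ j ⊠ l, g(g(g(b, l, c), c ⊞ c, b ⊠ c ⊠ j ⊠ l), c ⊞ g(b, c, l) ⊞ g(j, c, b) ⊞ j ⊞ j ⊞ l, g(b ⊠ c ⊠ j ⊠ l, b, l)))

Answer: b ⊞ c ⊞ g(g(b ⊞ l ⊞ l, g(j, c, c), b ⊠ c) ⊞ g(j ⊞ j ⊞ l ⊞ l, g(b, l, c), g(l, c, b)), c ⊠ j ⊠ j ⊠ j ⊞ g(g(l, b, l), b ⊞ c ⊞ c, b ⊠ c ⊠ l) ⊞ g(j, c, c) ⊞ j ⊠ l, g(g(g(b, l, c), c ⊞ c, b ⊠ c ⊠ j ⊠ l), c ⊞ g(b, c, l) ⊞ g(j, c, b) ⊞ j ⊞ j ⊞ l, g(b ⊠ c ⊠ j ⊠ l, b, l)))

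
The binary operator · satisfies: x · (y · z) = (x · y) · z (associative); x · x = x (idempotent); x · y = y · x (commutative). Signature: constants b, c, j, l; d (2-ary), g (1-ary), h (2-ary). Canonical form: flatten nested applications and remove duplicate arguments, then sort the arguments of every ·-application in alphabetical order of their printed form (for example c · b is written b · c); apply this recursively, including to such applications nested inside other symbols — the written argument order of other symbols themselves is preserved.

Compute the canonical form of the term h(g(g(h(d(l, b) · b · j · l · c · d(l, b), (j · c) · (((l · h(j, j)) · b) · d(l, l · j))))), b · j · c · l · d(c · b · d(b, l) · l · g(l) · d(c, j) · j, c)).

Answer: h(g(g(h(b · c · d(l, b) · j · l, b · c · d(l, j · l) · h(j, j) · j · l))), b · c · d(b · c · d(b, l) · d(c, j) · g(l) · j · l, c) · j · l)

Derivation:
Work inside:  b · j · c · l · d(c · b · d(b, l) · l · g(l) · d(c, j) · j, c)
Simplify inside:  d(c · b · d(b, l) · l · g(l) · d(c, j) · j, c)  →  d(b · c · d(b, l) · d(c, j) · g(l) · j · l, c)
Order the arguments:  b · c · d(b · c · d(b, l) · d(c, j) · g(l) · j · l, c) · j · l
Reassemble:  h(g(g(h(b · c · d(l, b) · j · l, b · c · d(l, j · l) · h(j, j) · j · l))), b · c · d(b · c · d(b, l) · d(c, j) · g(l) · j · l, c) · j · l)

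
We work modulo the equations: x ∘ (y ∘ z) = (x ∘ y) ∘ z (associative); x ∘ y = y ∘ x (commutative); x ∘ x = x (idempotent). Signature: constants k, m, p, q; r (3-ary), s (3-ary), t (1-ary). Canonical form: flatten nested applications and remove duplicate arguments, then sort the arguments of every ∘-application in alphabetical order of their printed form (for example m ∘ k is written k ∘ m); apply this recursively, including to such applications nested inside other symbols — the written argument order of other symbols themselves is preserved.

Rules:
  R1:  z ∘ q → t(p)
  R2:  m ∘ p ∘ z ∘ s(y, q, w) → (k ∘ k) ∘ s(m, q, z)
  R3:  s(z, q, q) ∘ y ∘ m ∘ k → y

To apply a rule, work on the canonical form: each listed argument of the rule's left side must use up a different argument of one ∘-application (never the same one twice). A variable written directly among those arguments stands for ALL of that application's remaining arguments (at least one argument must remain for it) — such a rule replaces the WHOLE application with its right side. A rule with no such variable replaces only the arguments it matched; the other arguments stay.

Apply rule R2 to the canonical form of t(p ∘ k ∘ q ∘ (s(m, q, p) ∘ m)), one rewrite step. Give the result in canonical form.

Canonical form:  t(k ∘ m ∘ p ∘ q ∘ s(m, q, p))
Apply R2:  consuming m, p, s(m, q, p);  w := p, y := m, z := k ∘ q
The extension variable absorbs all remaining arguments, so the whole application is rewritten.
New term:  t(k ∘ s(m, q, k ∘ q))

Answer: t(k ∘ s(m, q, k ∘ q))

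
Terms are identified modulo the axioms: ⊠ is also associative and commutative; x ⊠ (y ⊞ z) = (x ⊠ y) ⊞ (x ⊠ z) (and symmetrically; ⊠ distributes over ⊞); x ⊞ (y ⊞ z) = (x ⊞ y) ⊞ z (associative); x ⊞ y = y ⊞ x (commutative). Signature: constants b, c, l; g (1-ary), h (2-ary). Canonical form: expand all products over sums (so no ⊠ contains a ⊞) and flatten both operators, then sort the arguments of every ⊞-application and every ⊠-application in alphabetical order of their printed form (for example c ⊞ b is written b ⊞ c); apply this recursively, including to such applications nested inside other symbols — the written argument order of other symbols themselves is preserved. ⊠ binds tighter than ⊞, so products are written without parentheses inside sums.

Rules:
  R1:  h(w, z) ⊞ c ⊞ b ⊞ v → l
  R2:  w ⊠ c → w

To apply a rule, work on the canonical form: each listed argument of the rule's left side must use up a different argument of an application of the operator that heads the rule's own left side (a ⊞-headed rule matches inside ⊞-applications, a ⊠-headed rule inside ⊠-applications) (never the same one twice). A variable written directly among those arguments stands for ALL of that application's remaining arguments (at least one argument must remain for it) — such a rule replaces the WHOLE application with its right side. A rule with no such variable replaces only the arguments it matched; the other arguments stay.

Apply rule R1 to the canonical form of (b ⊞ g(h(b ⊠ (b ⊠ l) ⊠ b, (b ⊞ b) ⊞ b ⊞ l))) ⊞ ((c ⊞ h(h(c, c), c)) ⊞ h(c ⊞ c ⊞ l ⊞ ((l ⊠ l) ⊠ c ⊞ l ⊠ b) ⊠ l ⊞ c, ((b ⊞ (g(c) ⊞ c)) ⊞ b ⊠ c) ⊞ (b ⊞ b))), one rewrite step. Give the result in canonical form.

Canonical form:  b ⊞ c ⊞ g(h(b ⊠ b ⊠ b ⊠ l, b ⊞ b ⊞ b ⊞ l)) ⊞ h(b ⊠ l ⊠ l ⊞ c ⊞ c ⊞ c ⊞ c ⊠ l ⊠ l ⊠ l ⊞ l, b ⊞ b ⊞ b ⊞ b ⊠ c ⊞ c ⊞ g(c)) ⊞ h(h(c, c), c)
Apply R1:  consuming b, c, h(b ⊠ l ⊠ l ⊞ c ⊞ c ⊞ c ⊞ c ⊠ l ⊠ l ⊠ l ⊞ l, b ⊞ b ⊞ b ⊞ b ⊠ c ⊞ c ⊞ g(c));  v := g(h(b ⊠ b ⊠ b ⊠ l, b ⊞ b ⊞ b ⊞ l)) ⊞ h(h(c, c), c), w := b ⊠ l ⊠ l ⊞ c ⊞ c ⊞ c ⊞ c ⊠ l ⊠ l ⊠ l ⊞ l, z := b ⊞ b ⊞ b ⊞ b ⊠ c ⊞ c ⊞ g(c)
Every leftover argument binds to the variable; the entire application is replaced.
Giving:  l

Answer: l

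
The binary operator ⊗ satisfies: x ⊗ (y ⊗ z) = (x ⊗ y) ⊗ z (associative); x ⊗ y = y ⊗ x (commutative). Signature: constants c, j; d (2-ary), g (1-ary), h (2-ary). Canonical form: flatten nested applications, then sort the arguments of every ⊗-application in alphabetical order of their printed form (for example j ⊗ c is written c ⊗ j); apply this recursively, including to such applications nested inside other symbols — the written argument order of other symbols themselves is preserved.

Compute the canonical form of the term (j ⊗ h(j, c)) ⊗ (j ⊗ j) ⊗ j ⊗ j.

Answer: h(j, c) ⊗ j ⊗ j ⊗ j ⊗ j ⊗ j

Derivation:
Merge nested applications:  j ⊗ h(j, c) ⊗ j ⊗ j ⊗ j ⊗ j
Order the arguments:  h(j, c) ⊗ j ⊗ j ⊗ j ⊗ j ⊗ j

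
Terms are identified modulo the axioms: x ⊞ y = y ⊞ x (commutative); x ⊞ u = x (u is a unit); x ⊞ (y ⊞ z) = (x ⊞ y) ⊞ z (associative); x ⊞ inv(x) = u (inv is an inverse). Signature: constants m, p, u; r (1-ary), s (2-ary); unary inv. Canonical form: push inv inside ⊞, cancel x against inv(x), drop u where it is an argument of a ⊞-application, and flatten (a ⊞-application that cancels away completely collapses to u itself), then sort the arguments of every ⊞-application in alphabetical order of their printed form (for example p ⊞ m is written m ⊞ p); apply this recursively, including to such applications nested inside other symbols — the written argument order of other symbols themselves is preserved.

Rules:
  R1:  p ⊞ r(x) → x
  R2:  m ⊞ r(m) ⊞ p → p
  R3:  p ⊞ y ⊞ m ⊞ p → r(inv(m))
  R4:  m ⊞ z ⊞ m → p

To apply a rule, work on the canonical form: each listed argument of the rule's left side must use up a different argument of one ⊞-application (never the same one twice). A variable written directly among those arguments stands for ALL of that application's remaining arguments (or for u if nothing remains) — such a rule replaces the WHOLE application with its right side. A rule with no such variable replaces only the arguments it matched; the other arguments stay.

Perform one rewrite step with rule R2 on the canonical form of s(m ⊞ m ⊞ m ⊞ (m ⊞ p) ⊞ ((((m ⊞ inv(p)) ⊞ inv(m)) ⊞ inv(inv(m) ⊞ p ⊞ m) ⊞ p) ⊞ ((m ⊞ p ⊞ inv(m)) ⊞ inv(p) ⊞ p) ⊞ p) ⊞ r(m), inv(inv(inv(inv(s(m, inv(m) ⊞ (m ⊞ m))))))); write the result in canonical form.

Answer: s(m ⊞ m ⊞ m ⊞ p ⊞ p, s(m, m))

Derivation:
Canonical form:  s(m ⊞ m ⊞ m ⊞ m ⊞ p ⊞ p ⊞ r(m), s(m, m))
Match R2:  consume m, p, r(m)
Giving:  s(m ⊞ m ⊞ m ⊞ p ⊞ p, s(m, m))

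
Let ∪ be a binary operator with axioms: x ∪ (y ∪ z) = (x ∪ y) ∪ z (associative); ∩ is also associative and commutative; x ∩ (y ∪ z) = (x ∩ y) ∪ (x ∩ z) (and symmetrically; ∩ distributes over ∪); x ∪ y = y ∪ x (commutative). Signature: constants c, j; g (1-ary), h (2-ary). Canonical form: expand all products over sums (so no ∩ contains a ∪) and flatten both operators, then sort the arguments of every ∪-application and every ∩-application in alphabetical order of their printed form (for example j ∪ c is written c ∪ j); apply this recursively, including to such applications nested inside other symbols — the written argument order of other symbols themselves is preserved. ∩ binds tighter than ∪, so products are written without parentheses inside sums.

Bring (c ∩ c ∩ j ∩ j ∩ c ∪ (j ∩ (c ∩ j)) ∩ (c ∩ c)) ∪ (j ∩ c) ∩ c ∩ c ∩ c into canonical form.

Flatten:  c ∩ c ∩ c ∩ j ∩ j ∪ c ∩ c ∩ c ∩ j ∩ j ∪ c ∩ c ∩ c ∩ c ∩ j
Sort arguments:  c ∩ c ∩ c ∩ c ∩ j ∪ c ∩ c ∩ c ∩ j ∩ j ∪ c ∩ c ∩ c ∩ j ∩ j

Answer: c ∩ c ∩ c ∩ c ∩ j ∪ c ∩ c ∩ c ∩ j ∩ j ∪ c ∩ c ∩ c ∩ j ∩ j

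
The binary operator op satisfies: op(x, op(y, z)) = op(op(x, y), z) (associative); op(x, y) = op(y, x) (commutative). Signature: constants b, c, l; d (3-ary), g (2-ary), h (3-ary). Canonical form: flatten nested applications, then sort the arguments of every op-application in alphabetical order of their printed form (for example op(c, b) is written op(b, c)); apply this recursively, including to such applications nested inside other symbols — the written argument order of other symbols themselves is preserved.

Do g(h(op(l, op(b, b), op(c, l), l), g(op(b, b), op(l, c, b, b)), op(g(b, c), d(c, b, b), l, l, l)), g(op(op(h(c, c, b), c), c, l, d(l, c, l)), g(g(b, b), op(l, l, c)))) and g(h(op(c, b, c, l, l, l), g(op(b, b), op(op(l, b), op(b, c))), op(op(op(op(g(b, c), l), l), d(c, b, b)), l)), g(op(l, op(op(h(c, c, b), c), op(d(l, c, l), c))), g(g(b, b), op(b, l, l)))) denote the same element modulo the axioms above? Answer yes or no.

Left:  g(h(op(l, op(b, b), op(c, l), l), g(op(b, b), op(l, c, b, b)), op(g(b, c), d(c, b, b), l, l, l)), g(op(op(h(c, c, b), c), c, l, d(l, c, l)), g(g(b, b), op(l, l, c))))
  Descend into:  op(op(h(c, c, b), c), c, l, d(l, c, l))
  Merge nested applications:  op(h(c, c, b), c, c, l, d(l, c, l))
  Sort arguments:  op(c, c, d(l, c, l), h(c, c, b), l)
  Put back:  g(h(op(b, b, c, l, l, l), g(op(b, b), op(b, b, c, l)), op(d(c, b, b), g(b, c), l, l, l)), g(op(c, c, d(l, c, l), h(c, c, b), l), g(g(b, b), op(c, l, l))))
Right:  g(h(op(c, b, c, l, l, l), g(op(b, b), op(op(l, b), op(b, c))), op(op(op(op(g(b, c), l), l), d(c, b, b)), l)), g(op(l, op(op(h(c, c, b), c), op(d(l, c, l), c))), g(g(b, b), op(b, l, l))))
  Descend into:  op(l, op(op(h(c, c, b), c), op(d(l, c, l), c)))
  Flatten:  op(l, h(c, c, b), c, d(l, c, l), c)
  Sort arguments:  op(c, c, d(l, c, l), h(c, c, b), l)
  Reassemble:  g(h(op(b, c, c, l, l, l), g(op(b, b), op(b, b, c, l)), op(d(c, b, b), g(b, c), l, l, l)), g(op(c, c, d(l, c, l), h(c, c, b), l), g(g(b, b), op(b, l, l))))

Answer: no — g(h(op(b, b, c, l, l, l), g(op(b, b), op(b, b, c, l)), op(d(c, b, b), g(b, c), l, l, l)), g(op(c, c, d(l, c, l), h(c, c, b), l), g(g(b, b), op(c, l, l)))) vs g(h(op(b, c, c, l, l, l), g(op(b, b), op(b, b, c, l)), op(d(c, b, b), g(b, c), l, l, l)), g(op(c, c, d(l, c, l), h(c, c, b), l), g(g(b, b), op(b, l, l))))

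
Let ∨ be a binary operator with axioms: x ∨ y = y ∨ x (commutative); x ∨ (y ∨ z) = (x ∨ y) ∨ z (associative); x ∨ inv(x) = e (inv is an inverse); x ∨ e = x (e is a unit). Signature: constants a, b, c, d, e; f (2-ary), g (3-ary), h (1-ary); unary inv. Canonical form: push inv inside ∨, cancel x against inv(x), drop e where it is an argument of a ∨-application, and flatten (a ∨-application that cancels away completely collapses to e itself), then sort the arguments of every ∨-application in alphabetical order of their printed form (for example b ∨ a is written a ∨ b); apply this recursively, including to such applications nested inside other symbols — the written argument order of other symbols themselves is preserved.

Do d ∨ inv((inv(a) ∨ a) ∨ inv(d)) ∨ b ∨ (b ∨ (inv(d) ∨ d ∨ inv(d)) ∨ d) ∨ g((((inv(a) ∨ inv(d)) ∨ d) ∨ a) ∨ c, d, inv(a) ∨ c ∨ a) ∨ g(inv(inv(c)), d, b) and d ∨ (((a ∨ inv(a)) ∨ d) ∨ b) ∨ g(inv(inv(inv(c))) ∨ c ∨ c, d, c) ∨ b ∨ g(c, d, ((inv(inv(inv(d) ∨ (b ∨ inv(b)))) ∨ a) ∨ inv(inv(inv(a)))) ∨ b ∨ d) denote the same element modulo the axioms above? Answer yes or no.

Left:  d ∨ inv((inv(a) ∨ a) ∨ inv(d)) ∨ b ∨ (b ∨ (inv(d) ∨ d ∨ inv(d)) ∨ d) ∨ g((((inv(a) ∨ inv(d)) ∨ d) ∨ a) ∨ c, d, inv(a) ∨ c ∨ a) ∨ g(inv(inv(c)), d, b)
  Push inv inside:  distribute inv over ∨ and collapse double inv
  Cancel inverse pairs:  a cancels
  Collect:  d ∨ d ∨ b ∨ b ∨ g(c, d, c) ∨ g(c, d, b)
  Order the arguments:  b ∨ b ∨ d ∨ d ∨ g(c, d, b) ∨ g(c, d, c)
Right:  d ∨ (((a ∨ inv(a)) ∨ d) ∨ b) ∨ g(inv(inv(inv(c))) ∨ c ∨ c, d, c) ∨ b ∨ g(c, d, ((inv(inv(inv(d) ∨ (b ∨ inv(b)))) ∨ a) ∨ inv(inv(inv(a)))) ∨ b ∨ d)
  Push inv inside:  distribute inv over ∨ and collapse double inv
  Inverses cancel:  a cancels
  Collect:  d ∨ d ∨ b ∨ b ∨ g(c, d, c) ∨ g(c, d, b)
  Sort arguments:  b ∨ b ∨ d ∨ d ∨ g(c, d, b) ∨ g(c, d, c)

Answer: yes — both canonical forms are b ∨ b ∨ d ∨ d ∨ g(c, d, b) ∨ g(c, d, c)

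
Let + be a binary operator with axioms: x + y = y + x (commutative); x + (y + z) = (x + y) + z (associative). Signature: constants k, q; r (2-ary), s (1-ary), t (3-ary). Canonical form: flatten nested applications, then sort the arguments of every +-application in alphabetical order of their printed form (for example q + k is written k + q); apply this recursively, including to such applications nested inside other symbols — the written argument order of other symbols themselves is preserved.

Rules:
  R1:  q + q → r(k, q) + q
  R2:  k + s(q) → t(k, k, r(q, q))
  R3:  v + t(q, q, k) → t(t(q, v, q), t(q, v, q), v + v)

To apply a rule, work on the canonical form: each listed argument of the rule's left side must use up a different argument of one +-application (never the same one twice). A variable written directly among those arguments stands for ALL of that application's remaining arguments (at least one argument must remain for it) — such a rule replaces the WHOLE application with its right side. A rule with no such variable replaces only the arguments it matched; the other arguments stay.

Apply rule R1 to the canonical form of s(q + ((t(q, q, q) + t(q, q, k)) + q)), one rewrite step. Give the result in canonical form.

Canonical form:  s(q + q + t(q, q, k) + t(q, q, q))
Apply R1:  consuming q, q
Result:  s(q + r(k, q) + t(q, q, k) + t(q, q, q))

Answer: s(q + r(k, q) + t(q, q, k) + t(q, q, q))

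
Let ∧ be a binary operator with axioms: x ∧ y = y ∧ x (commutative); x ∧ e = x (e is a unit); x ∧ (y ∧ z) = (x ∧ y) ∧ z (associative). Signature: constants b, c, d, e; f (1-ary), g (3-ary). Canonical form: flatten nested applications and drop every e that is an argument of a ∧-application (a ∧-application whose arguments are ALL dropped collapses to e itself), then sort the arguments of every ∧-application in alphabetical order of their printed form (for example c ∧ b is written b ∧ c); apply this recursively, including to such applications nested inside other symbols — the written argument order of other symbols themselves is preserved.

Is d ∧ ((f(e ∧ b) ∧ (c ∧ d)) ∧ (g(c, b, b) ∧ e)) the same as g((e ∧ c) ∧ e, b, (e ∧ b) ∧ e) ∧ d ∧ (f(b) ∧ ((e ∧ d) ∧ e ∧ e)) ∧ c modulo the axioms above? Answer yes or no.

Answer: yes — both canonical forms are c ∧ d ∧ d ∧ f(b) ∧ g(c, b, b)

Derivation:
Left:  d ∧ ((f(e ∧ b) ∧ (c ∧ d)) ∧ (g(c, b, b) ∧ e))
  Merge nested applications:  d ∧ f(e ∧ b) ∧ c ∧ d ∧ g(c, b, b) ∧ e
  Simplify inside:  f(e ∧ b)  →  f(b)
  Drop the unit:  drop e
  Order the arguments:  c ∧ d ∧ d ∧ f(b) ∧ g(c, b, b)
Right:  g((e ∧ c) ∧ e, b, (e ∧ b) ∧ e) ∧ d ∧ (f(b) ∧ ((e ∧ d) ∧ e ∧ e)) ∧ c
  Flatten:  g((e ∧ c) ∧ e, b, (e ∧ b) ∧ e) ∧ d ∧ f(b) ∧ e ∧ d ∧ e ∧ e ∧ c
  Canonicalize subterm:  g((e ∧ c) ∧ e, b, (e ∧ b) ∧ e)  →  g(c, b, b)
  Drop the unit:  drop e (×3)
  Sort:  c ∧ d ∧ d ∧ f(b) ∧ g(c, b, b)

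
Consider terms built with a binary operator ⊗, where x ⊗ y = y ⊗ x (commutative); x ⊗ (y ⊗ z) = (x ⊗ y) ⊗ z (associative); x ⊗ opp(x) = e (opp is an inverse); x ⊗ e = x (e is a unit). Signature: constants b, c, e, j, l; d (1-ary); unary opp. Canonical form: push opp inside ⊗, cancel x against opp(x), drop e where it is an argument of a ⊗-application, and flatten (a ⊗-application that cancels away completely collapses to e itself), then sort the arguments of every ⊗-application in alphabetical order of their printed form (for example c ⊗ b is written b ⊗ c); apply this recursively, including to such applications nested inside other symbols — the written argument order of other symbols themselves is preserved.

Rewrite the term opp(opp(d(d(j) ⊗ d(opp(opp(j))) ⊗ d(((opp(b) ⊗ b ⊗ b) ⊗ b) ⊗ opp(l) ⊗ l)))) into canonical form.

Push opp inside:  distribute opp over ⊗ and collapse double opp
Combine occurrences:  d(d(b ⊗ b) ⊗ d(j) ⊗ d(j))

Answer: d(d(b ⊗ b) ⊗ d(j) ⊗ d(j))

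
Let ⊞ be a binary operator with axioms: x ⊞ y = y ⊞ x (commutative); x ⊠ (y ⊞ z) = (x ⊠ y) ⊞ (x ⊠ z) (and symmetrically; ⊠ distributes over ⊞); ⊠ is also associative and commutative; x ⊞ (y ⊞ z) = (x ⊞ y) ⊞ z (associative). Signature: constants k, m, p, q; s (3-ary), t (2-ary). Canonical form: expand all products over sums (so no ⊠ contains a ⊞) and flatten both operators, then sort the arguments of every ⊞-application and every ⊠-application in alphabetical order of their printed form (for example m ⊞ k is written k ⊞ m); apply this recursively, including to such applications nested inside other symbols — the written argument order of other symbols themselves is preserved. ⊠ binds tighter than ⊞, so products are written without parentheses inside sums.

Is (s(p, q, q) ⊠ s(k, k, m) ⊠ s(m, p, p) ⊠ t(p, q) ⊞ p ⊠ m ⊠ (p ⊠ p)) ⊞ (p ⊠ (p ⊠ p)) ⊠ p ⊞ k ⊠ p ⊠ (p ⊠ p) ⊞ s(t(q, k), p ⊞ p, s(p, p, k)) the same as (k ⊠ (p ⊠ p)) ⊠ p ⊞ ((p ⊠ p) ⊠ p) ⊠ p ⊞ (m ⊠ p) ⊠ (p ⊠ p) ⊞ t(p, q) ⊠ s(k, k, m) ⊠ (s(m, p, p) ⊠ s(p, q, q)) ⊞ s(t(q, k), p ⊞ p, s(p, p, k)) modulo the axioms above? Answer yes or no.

Left:  (s(p, q, q) ⊠ s(k, k, m) ⊠ s(m, p, p) ⊠ t(p, q) ⊞ p ⊠ m ⊠ (p ⊠ p)) ⊞ (p ⊠ (p ⊠ p)) ⊠ p ⊞ k ⊠ p ⊠ (p ⊠ p) ⊞ s(t(q, k), p ⊞ p, s(p, p, k))
  Un-nest:  s(k, k, m) ⊠ s(m, p, p) ⊠ s(p, q, q) ⊠ t(p, q) ⊞ m ⊠ p ⊠ p ⊠ p ⊞ p ⊠ p ⊠ p ⊠ p ⊞ k ⊠ p ⊠ p ⊠ p ⊞ s(t(q, k), p ⊞ p, s(p, p, k))
  Order the arguments:  k ⊠ p ⊠ p ⊠ p ⊞ m ⊠ p ⊠ p ⊠ p ⊞ p ⊠ p ⊠ p ⊠ p ⊞ s(k, k, m) ⊠ s(m, p, p) ⊠ s(p, q, q) ⊠ t(p, q) ⊞ s(t(q, k), p ⊞ p, s(p, p, k))
Right:  (k ⊠ (p ⊠ p)) ⊠ p ⊞ ((p ⊠ p) ⊠ p) ⊠ p ⊞ (m ⊠ p) ⊠ (p ⊠ p) ⊞ t(p, q) ⊠ s(k, k, m) ⊠ (s(m, p, p) ⊠ s(p, q, q)) ⊞ s(t(q, k), p ⊞ p, s(p, p, k))
  Flatten:  k ⊠ p ⊠ p ⊠ p ⊞ p ⊠ p ⊠ p ⊠ p ⊞ m ⊠ p ⊠ p ⊠ p ⊞ s(k, k, m) ⊠ s(m, p, p) ⊠ s(p, q, q) ⊠ t(p, q) ⊞ s(t(q, k), p ⊞ p, s(p, p, k))
  Sort:  k ⊠ p ⊠ p ⊠ p ⊞ m ⊠ p ⊠ p ⊠ p ⊞ p ⊠ p ⊠ p ⊠ p ⊞ s(k, k, m) ⊠ s(m, p, p) ⊠ s(p, q, q) ⊠ t(p, q) ⊞ s(t(q, k), p ⊞ p, s(p, p, k))

Answer: yes — both canonical forms are k ⊠ p ⊠ p ⊠ p ⊞ m ⊠ p ⊠ p ⊠ p ⊞ p ⊠ p ⊠ p ⊠ p ⊞ s(k, k, m) ⊠ s(m, p, p) ⊠ s(p, q, q) ⊠ t(p, q) ⊞ s(t(q, k), p ⊞ p, s(p, p, k))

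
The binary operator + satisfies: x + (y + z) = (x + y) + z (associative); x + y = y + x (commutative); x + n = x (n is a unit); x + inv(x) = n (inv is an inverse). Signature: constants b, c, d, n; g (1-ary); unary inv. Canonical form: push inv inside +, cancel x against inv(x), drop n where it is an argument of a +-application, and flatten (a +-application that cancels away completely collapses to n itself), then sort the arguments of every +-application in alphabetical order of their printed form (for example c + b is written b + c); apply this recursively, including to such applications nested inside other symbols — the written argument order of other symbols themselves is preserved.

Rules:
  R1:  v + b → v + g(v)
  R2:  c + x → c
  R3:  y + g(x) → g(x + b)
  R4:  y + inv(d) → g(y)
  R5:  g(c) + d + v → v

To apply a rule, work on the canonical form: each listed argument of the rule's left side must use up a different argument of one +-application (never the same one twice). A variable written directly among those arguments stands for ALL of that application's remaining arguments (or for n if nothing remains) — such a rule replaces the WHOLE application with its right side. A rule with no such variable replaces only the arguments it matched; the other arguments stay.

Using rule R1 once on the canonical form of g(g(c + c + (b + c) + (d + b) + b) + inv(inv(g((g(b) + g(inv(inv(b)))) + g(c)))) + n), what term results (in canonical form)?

Answer: g(g(b + b + c + c + c + d + g(b + b + c + c + c + d)) + g(g(b) + g(b) + g(c)))

Derivation:
Canonical form:  g(g(b + b + b + c + c + c + d) + g(g(b) + g(b) + g(c)))
R1 matches:  uses b;  v := b + b + c + c + c + d
Every leftover argument binds to the variable; the entire application is replaced.
Giving:  g(g(b + b + c + c + c + d + g(b + b + c + c + c + d)) + g(g(b) + g(b) + g(c)))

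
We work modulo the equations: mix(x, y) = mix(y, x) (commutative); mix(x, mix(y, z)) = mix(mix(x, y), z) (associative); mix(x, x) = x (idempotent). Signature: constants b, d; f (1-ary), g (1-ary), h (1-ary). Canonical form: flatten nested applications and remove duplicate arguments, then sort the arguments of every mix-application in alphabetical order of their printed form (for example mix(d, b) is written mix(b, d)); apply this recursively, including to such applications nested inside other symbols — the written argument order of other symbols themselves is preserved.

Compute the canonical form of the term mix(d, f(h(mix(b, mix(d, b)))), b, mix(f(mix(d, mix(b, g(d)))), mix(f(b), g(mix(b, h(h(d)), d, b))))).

Answer: mix(b, d, f(b), f(h(mix(b, d))), f(mix(b, d, g(d))), g(mix(b, d, h(h(d)))))

Derivation:
Un-nest:  mix(d, f(h(mix(b, mix(d, b)))), b, f(mix(d, mix(b, g(d)))), f(b), g(mix(b, h(h(d)), d, b)))
Canonicalize subterm:  f(h(mix(b, mix(d, b))))  →  f(h(mix(b, d)))
Simplify inside:  f(mix(d, mix(b, g(d))))  →  f(mix(b, d, g(d)))
Simplify inside:  g(mix(b, h(h(d)), d, b))  →  g(mix(b, d, h(h(d))))
Order the arguments:  mix(b, d, f(b), f(h(mix(b, d))), f(mix(b, d, g(d))), g(mix(b, d, h(h(d)))))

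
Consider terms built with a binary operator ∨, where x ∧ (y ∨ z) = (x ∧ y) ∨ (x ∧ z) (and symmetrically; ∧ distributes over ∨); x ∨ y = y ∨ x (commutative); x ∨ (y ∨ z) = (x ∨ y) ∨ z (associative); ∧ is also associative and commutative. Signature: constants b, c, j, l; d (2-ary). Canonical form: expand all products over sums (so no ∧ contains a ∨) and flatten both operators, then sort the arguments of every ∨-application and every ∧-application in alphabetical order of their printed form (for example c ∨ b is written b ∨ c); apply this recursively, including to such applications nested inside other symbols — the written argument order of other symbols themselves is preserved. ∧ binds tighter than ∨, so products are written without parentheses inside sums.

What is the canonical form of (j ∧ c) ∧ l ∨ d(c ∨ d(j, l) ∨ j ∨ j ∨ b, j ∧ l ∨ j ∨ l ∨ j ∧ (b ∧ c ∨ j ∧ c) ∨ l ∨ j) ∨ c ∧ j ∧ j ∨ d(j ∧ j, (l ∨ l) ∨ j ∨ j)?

Answer: c ∧ j ∧ j ∨ c ∧ j ∧ l ∨ d(b ∨ c ∨ d(j, l) ∨ j ∨ j, b ∧ c ∧ j ∨ c ∧ j ∧ j ∨ j ∨ j ∨ j ∧ l ∨ l ∨ l) ∨ d(j ∧ j, j ∨ j ∨ l ∨ l)

Derivation:
Distribute:  c ∧ j ∧ l ∨ d(b ∨ c ∨ d(j, l) ∨ j ∨ j, b ∧ c ∧ j ∨ c ∧ j ∧ j ∨ j ∨ j ∨ j ∧ l ∨ l ∨ l) ∨ c ∧ j ∧ j ∨ d(j ∧ j, j ∨ j ∨ l ∨ l)
Sort:  c ∧ j ∧ j ∨ c ∧ j ∧ l ∨ d(b ∨ c ∨ d(j, l) ∨ j ∨ j, b ∧ c ∧ j ∨ c ∧ j ∧ j ∨ j ∨ j ∨ j ∧ l ∨ l ∨ l) ∨ d(j ∧ j, j ∨ j ∨ l ∨ l)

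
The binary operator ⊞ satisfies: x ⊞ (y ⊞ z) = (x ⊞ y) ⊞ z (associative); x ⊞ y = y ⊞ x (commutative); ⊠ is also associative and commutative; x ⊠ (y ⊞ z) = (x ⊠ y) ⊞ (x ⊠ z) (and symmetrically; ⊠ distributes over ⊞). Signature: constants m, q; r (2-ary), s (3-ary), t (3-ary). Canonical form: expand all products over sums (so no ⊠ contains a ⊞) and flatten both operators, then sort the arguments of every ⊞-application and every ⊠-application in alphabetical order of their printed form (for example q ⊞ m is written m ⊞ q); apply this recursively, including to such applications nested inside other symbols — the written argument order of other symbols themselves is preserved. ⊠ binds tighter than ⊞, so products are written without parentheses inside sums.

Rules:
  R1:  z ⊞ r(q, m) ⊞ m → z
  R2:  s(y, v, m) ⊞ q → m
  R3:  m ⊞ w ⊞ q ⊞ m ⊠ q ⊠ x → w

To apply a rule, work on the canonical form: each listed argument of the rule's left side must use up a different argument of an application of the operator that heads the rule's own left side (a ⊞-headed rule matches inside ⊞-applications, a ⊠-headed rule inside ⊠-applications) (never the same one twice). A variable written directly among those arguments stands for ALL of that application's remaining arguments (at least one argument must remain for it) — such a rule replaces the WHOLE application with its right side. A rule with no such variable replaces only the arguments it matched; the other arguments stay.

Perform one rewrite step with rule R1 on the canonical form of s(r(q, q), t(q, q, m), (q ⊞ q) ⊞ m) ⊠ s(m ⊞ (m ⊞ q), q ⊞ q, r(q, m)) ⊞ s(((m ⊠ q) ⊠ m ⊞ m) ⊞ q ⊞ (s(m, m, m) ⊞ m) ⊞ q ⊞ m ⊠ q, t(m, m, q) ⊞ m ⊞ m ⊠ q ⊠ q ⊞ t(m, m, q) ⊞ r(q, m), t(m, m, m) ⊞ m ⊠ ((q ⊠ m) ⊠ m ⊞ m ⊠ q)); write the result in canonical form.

Answer: s(m ⊞ m ⊞ m ⊠ m ⊠ q ⊞ m ⊠ q ⊞ q ⊞ q ⊞ s(m, m, m), m ⊠ q ⊠ q ⊞ t(m, m, q) ⊞ t(m, m, q), m ⊠ m ⊠ m ⊠ q ⊞ m ⊠ m ⊠ q ⊞ t(m, m, m)) ⊞ s(m ⊞ m ⊞ q, q ⊞ q, r(q, m)) ⊠ s(r(q, q), t(q, q, m), m ⊞ q ⊞ q)

Derivation:
Canonical form:  s(m ⊞ m ⊞ m ⊠ m ⊠ q ⊞ m ⊠ q ⊞ q ⊞ q ⊞ s(m, m, m), m ⊞ m ⊠ q ⊠ q ⊞ r(q, m) ⊞ t(m, m, q) ⊞ t(m, m, q), m ⊠ m ⊠ m ⊠ q ⊞ m ⊠ m ⊠ q ⊞ t(m, m, m)) ⊞ s(m ⊞ m ⊞ q, q ⊞ q, r(q, m)) ⊠ s(r(q, q), t(q, q, m), m ⊞ q ⊞ q)
Match R1:  consume m, r(q, m);  z := m ⊠ q ⊠ q ⊞ t(m, m, q) ⊞ t(m, m, q)
The variable takes the whole remainder — replace the entire application.
Result:  s(m ⊞ m ⊞ m ⊠ m ⊠ q ⊞ m ⊠ q ⊞ q ⊞ q ⊞ s(m, m, m), m ⊠ q ⊠ q ⊞ t(m, m, q) ⊞ t(m, m, q), m ⊠ m ⊠ m ⊠ q ⊞ m ⊠ m ⊠ q ⊞ t(m, m, m)) ⊞ s(m ⊞ m ⊞ q, q ⊞ q, r(q, m)) ⊠ s(r(q, q), t(q, q, m), m ⊞ q ⊞ q)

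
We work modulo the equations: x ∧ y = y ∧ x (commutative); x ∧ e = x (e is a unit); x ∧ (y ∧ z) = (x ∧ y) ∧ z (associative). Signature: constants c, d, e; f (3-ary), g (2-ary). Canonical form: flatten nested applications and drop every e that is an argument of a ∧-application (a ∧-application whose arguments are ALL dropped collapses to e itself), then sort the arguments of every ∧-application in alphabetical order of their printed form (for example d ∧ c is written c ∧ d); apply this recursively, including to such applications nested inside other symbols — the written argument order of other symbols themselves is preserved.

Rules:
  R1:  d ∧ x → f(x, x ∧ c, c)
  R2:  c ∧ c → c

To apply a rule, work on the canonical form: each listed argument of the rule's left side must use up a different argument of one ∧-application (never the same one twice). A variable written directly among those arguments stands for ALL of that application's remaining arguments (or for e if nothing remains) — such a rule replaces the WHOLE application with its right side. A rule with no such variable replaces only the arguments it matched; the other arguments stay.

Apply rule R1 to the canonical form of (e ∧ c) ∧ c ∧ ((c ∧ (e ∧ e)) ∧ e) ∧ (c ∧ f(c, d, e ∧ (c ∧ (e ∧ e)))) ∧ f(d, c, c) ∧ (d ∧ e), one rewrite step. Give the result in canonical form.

Answer: f(c ∧ c ∧ c ∧ c ∧ f(c, d, c) ∧ f(d, c, c), c ∧ c ∧ c ∧ c ∧ c ∧ f(c, d, c) ∧ f(d, c, c), c)

Derivation:
Canonical form:  c ∧ c ∧ c ∧ c ∧ d ∧ f(c, d, c) ∧ f(d, c, c)
R1 matches:  uses d;  x := c ∧ c ∧ c ∧ c ∧ f(c, d, c) ∧ f(d, c, c)
The variable takes the whole remainder — replace the entire application.
Result:  f(c ∧ c ∧ c ∧ c ∧ f(c, d, c) ∧ f(d, c, c), c ∧ c ∧ c ∧ c ∧ c ∧ f(c, d, c) ∧ f(d, c, c), c)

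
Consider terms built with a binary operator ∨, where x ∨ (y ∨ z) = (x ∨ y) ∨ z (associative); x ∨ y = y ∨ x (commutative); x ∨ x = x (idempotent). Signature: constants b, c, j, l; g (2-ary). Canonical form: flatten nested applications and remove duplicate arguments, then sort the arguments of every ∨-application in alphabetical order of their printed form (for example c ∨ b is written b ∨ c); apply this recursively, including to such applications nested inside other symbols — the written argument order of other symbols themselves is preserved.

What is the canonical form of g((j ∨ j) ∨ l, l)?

Descend into:  (j ∨ j) ∨ l
Flatten:  j ∨ j ∨ l
Deduplicate:  drop duplicate j
Order the arguments:  j ∨ l
Reassemble:  g(j ∨ l, l)

Answer: g(j ∨ l, l)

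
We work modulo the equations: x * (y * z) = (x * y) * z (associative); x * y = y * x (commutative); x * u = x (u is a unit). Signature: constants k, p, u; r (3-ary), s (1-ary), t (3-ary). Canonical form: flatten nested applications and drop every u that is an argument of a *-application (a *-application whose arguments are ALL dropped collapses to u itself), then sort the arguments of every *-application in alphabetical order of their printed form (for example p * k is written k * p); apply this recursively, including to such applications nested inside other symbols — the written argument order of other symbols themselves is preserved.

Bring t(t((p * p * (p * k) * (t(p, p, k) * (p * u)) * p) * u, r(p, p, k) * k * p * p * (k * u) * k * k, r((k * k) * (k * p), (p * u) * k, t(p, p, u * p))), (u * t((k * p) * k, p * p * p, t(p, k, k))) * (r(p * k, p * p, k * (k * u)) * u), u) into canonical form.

Answer: t(t(k * p * p * p * p * p * t(p, p, k), k * k * k * k * p * p * r(p, p, k), r(k * k * k * p, k * p, t(p, p, p))), r(k * p, p * p, k * k) * t(k * k * p, p * p * p, t(p, k, k)), u)

Derivation:
Descend into:  (u * t((k * p) * k, p * p * p, t(p, k, k))) * (r(p * k, p * p, k * (k * u)) * u)
Merge nested applications:  u * t((k * p) * k, p * p * p, t(p, k, k)) * r(p * k, p * p, k * (k * u)) * u
Inside:  t((k * p) * k, p * p * p, t(p, k, k))  →  t(k * k * p, p * p * p, t(p, k, k))
Simplify inside:  r(p * k, p * p, k * (k * u))  →  r(k * p, p * p, k * k)
Unit:  drop u (×2)
Sort arguments:  r(k * p, p * p, k * k) * t(k * k * p, p * p * p, t(p, k, k))
Put back:  t(t(k * p * p * p * p * p * t(p, p, k), k * k * k * k * p * p * r(p, p, k), r(k * k * k * p, k * p, t(p, p, p))), r(k * p, p * p, k * k) * t(k * k * p, p * p * p, t(p, k, k)), u)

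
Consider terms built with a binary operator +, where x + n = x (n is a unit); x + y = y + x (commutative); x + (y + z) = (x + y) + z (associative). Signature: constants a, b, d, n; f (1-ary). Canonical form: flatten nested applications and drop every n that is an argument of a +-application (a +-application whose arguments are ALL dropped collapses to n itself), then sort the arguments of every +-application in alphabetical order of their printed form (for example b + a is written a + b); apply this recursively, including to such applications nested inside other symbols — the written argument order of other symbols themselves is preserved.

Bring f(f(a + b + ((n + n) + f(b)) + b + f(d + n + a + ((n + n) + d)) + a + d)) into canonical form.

Focus inside:  a + b + ((n + n) + f(b)) + b + f(d + n + a + ((n + n) + d)) + a + d
Merge nested applications:  a + b + n + n + f(b) + b + f(d + n + a + ((n + n) + d)) + a + d
Canonicalize subterm:  f(d + n + a + ((n + n) + d))  →  f(a + d + d)
Unit:  drop n (×2)
Order the arguments:  a + a + b + b + d + f(a + d + d) + f(b)
Rebuild:  f(f(a + a + b + b + d + f(a + d + d) + f(b)))

Answer: f(f(a + a + b + b + d + f(a + d + d) + f(b)))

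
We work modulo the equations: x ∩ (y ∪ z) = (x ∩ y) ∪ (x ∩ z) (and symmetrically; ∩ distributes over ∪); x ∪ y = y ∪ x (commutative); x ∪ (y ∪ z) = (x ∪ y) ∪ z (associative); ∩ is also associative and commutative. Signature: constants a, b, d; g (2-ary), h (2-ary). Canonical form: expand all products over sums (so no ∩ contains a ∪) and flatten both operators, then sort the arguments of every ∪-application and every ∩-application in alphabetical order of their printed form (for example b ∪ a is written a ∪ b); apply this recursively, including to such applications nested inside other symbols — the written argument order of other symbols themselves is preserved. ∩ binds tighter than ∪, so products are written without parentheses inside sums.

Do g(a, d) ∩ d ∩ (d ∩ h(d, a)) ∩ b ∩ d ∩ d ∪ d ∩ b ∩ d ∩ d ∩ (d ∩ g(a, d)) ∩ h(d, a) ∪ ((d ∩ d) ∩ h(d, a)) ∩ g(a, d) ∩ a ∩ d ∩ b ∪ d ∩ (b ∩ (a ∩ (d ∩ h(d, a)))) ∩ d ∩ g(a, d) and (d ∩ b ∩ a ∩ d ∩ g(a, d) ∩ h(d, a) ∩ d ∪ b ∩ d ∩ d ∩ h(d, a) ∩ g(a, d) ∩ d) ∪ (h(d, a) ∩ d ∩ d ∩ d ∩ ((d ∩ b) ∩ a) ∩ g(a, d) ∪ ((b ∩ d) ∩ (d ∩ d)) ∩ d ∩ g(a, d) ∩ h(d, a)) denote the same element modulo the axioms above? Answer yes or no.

Left:  g(a, d) ∩ d ∩ (d ∩ h(d, a)) ∩ b ∩ d ∩ d ∪ d ∩ b ∩ d ∩ d ∩ (d ∩ g(a, d)) ∩ h(d, a) ∪ ((d ∩ d) ∩ h(d, a)) ∩ g(a, d) ∩ a ∩ d ∩ b ∪ d ∩ (b ∩ (a ∩ (d ∩ h(d, a)))) ∩ d ∩ g(a, d)
  Un-nest:  b ∩ d ∩ d ∩ d ∩ d ∩ g(a, d) ∩ h(d, a) ∪ b ∩ d ∩ d ∩ d ∩ d ∩ g(a, d) ∩ h(d, a) ∪ a ∩ b ∩ d ∩ d ∩ d ∩ g(a, d) ∩ h(d, a) ∪ a ∩ b ∩ d ∩ d ∩ d ∩ g(a, d) ∩ h(d, a)
  Order the arguments:  a ∩ b ∩ d ∩ d ∩ d ∩ g(a, d) ∩ h(d, a) ∪ a ∩ b ∩ d ∩ d ∩ d ∩ g(a, d) ∩ h(d, a) ∪ b ∩ d ∩ d ∩ d ∩ d ∩ g(a, d) ∩ h(d, a) ∪ b ∩ d ∩ d ∩ d ∩ d ∩ g(a, d) ∩ h(d, a)
Right:  (d ∩ b ∩ a ∩ d ∩ g(a, d) ∩ h(d, a) ∩ d ∪ b ∩ d ∩ d ∩ h(d, a) ∩ g(a, d) ∩ d) ∪ (h(d, a) ∩ d ∩ d ∩ d ∩ ((d ∩ b) ∩ a) ∩ g(a, d) ∪ ((b ∩ d) ∩ (d ∩ d)) ∩ d ∩ g(a, d) ∩ h(d, a))
  Flatten:  a ∩ b ∩ d ∩ d ∩ d ∩ g(a, d) ∩ h(d, a) ∪ b ∩ d ∩ d ∩ d ∩ g(a, d) ∩ h(d, a) ∪ a ∩ b ∩ d ∩ d ∩ d ∩ d ∩ g(a, d) ∩ h(d, a) ∪ b ∩ d ∩ d ∩ d ∩ d ∩ g(a, d) ∩ h(d, a)
  Sort arguments:  a ∩ b ∩ d ∩ d ∩ d ∩ d ∩ g(a, d) ∩ h(d, a) ∪ a ∩ b ∩ d ∩ d ∩ d ∩ g(a, d) ∩ h(d, a) ∪ b ∩ d ∩ d ∩ d ∩ d ∩ g(a, d) ∩ h(d, a) ∪ b ∩ d ∩ d ∩ d ∩ g(a, d) ∩ h(d, a)

Answer: no — a ∩ b ∩ d ∩ d ∩ d ∩ g(a, d) ∩ h(d, a) ∪ a ∩ b ∩ d ∩ d ∩ d ∩ g(a, d) ∩ h(d, a) ∪ b ∩ d ∩ d ∩ d ∩ d ∩ g(a, d) ∩ h(d, a) ∪ b ∩ d ∩ d ∩ d ∩ d ∩ g(a, d) ∩ h(d, a) vs a ∩ b ∩ d ∩ d ∩ d ∩ d ∩ g(a, d) ∩ h(d, a) ∪ a ∩ b ∩ d ∩ d ∩ d ∩ g(a, d) ∩ h(d, a) ∪ b ∩ d ∩ d ∩ d ∩ d ∩ g(a, d) ∩ h(d, a) ∪ b ∩ d ∩ d ∩ d ∩ g(a, d) ∩ h(d, a)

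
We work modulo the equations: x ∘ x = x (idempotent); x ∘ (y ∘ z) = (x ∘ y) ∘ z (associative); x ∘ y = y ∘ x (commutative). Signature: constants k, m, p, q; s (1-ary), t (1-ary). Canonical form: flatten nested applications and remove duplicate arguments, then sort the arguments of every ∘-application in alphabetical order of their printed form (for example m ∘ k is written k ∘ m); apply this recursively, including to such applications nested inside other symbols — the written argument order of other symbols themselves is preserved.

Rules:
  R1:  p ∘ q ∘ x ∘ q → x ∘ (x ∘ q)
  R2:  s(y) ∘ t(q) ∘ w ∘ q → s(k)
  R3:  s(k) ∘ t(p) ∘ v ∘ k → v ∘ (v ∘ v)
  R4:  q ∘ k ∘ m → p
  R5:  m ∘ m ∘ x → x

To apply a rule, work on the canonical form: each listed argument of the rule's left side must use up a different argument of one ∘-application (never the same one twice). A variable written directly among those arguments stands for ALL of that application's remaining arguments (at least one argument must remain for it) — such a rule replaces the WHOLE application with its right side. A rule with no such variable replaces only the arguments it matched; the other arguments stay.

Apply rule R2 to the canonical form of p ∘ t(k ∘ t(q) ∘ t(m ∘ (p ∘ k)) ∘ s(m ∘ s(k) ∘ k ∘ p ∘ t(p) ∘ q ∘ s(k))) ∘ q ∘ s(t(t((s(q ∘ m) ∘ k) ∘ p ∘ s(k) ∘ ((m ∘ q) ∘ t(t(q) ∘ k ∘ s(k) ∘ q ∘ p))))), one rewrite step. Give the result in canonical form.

Answer: p ∘ q ∘ s(t(t(k ∘ m ∘ p ∘ q ∘ s(k) ∘ s(m ∘ q) ∘ t(s(k))))) ∘ t(k ∘ s(k ∘ m ∘ p ∘ q ∘ s(k) ∘ t(p)) ∘ t(k ∘ m ∘ p) ∘ t(q))

Derivation:
Canonical form:  p ∘ q ∘ s(t(t(k ∘ m ∘ p ∘ q ∘ s(k) ∘ s(m ∘ q) ∘ t(k ∘ p ∘ q ∘ s(k) ∘ t(q))))) ∘ t(k ∘ s(k ∘ m ∘ p ∘ q ∘ s(k) ∘ t(p)) ∘ t(k ∘ m ∘ p) ∘ t(q))
Match R2:  consume q, s(k), t(q);  w := k ∘ p, y := k
The extension variable absorbs all remaining arguments, so the whole application is rewritten.
Giving:  p ∘ q ∘ s(t(t(k ∘ m ∘ p ∘ q ∘ s(k) ∘ s(m ∘ q) ∘ t(s(k))))) ∘ t(k ∘ s(k ∘ m ∘ p ∘ q ∘ s(k) ∘ t(p)) ∘ t(k ∘ m ∘ p) ∘ t(q))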